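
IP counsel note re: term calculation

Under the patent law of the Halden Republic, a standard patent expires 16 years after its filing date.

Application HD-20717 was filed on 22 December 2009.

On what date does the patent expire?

Filing date + 16 years → 22 December 2025.

2025-12-22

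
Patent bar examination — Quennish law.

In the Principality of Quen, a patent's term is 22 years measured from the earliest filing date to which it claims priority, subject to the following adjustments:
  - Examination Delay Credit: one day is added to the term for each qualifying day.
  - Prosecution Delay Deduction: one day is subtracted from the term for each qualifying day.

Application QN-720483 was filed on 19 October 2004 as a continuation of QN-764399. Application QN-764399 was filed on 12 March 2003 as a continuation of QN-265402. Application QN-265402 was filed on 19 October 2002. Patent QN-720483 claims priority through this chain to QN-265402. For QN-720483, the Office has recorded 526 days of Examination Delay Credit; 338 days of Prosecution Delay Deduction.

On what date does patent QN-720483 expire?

April 25, 2025

Earliest priority filing: 19 October 2002.
Base term: 19 October 2002 + 22 years → 19 October 2024.
Examination Delay Credit: +526 days → 29 March 2026.
Prosecution Delay Deduction: −338 days → 25 April 2025.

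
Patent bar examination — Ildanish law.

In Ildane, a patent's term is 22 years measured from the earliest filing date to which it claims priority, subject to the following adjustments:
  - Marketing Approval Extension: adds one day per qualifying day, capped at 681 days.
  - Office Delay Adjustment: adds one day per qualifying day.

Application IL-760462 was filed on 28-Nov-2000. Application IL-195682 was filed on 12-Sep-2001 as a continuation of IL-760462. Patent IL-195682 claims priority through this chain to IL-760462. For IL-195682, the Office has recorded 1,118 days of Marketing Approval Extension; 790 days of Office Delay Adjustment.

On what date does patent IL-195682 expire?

Earliest priority filing: 28 November 2000.
Base term: 28 November 2000 + 22 years → 28 November 2022.
Marketing Approval Extension: 1118 days claimed exceeds the 681-day cap, so +681 days → 9 October 2024.
Office Delay Adjustment: +790 days → 8 December 2026.

2026-12-08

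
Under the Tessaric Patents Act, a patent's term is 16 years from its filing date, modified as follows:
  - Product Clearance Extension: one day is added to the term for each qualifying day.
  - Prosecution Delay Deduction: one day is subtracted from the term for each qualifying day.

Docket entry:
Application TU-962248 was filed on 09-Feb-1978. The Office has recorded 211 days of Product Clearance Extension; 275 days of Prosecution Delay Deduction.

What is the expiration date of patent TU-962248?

Base term: filing date + 16 years → 9 February 1994.
Product Clearance Extension: +211 days → 8 September 1994.
Prosecution Delay Deduction: −275 days → 7 December 1993.

1993-12-07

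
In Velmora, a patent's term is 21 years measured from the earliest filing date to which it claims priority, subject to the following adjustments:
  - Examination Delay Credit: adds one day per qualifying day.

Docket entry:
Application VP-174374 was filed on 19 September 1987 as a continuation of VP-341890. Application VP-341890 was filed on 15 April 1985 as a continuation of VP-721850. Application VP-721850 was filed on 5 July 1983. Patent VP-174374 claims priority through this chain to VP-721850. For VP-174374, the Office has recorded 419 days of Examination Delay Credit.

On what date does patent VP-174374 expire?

2005-08-28

Earliest priority filing: 5 July 1983.
Base term: 5 July 1983 + 21 years → 5 July 2004.
Examination Delay Credit: +419 days → 28 August 2005.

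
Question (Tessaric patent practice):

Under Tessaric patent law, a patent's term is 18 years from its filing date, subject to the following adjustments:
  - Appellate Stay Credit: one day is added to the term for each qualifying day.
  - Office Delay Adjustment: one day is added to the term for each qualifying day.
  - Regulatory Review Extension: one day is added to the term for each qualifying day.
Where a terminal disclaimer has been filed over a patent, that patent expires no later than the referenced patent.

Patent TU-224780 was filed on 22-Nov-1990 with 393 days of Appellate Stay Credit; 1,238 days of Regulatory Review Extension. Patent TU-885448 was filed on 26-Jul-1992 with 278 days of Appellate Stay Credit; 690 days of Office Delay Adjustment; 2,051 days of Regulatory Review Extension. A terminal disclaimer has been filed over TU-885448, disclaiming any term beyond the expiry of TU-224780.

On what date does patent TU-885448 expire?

May 11, 2013

Natural term of TU-885448:
  Base: filing + 18 years → 26 July 2010.
  Appellate Stay Credit: +278 days → 30 April 2011.
  Office Delay Adjustment: +690 days → 20 March 2013.
  Regulatory Review Extension: +2051 days → 31 October 2018.
Expiry of referenced patent TU-224780:
  Base: filing + 18 years → 22 November 2008.
  Appellate Stay Credit: +393 days → 20 December 2009.
  Regulatory Review Extension: +1238 days → 11 May 2013.
Terminal disclaimer: TU-885448 expires on the earlier of 31 October 2018 and 11 May 2013.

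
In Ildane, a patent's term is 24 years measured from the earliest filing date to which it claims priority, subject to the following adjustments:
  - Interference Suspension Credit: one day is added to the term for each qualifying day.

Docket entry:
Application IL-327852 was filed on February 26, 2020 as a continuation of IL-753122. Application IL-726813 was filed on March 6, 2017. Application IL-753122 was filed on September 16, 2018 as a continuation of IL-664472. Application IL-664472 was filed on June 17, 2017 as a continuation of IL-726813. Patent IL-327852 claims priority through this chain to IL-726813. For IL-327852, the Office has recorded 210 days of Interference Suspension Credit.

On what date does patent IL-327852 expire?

Earliest priority filing: 6 March 2017.
Base term: 6 March 2017 + 24 years → 6 March 2041.
Interference Suspension Credit: +210 days → 2 October 2041.

October 2, 2041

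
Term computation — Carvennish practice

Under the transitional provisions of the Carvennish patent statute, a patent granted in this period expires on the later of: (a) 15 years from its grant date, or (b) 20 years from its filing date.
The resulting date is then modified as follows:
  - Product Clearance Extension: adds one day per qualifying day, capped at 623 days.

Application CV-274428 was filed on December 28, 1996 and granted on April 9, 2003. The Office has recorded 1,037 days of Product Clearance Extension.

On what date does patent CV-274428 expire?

December 23, 2019

(a) grant + 15 years → 9 April 2018.
(b) filing + 20 years → 28 December 2016.
Later of the two: 9 April 2018.
Product Clearance Extension: 1037 days claimed exceeds the 623-day cap, so +623 days → 23 December 2019.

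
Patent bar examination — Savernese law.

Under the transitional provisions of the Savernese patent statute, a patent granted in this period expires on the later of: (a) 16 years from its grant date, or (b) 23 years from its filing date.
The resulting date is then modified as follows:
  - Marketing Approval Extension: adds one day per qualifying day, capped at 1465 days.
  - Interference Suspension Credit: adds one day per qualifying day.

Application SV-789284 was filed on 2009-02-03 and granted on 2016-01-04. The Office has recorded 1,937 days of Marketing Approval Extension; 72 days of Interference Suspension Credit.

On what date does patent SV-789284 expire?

2036-04-19

(a) grant + 16 years → 4 January 2032.
(b) filing + 23 years → 3 February 2032.
Later of the two: 3 February 2032.
Marketing Approval Extension: 1937 days claimed exceeds the 1465-day cap, so +1465 days → 7 February 2036.
Interference Suspension Credit: +72 days → 19 April 2036.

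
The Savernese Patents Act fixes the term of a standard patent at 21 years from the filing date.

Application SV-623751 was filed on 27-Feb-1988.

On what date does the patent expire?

Filing date + 21 years → 27 February 2009.

2009-02-27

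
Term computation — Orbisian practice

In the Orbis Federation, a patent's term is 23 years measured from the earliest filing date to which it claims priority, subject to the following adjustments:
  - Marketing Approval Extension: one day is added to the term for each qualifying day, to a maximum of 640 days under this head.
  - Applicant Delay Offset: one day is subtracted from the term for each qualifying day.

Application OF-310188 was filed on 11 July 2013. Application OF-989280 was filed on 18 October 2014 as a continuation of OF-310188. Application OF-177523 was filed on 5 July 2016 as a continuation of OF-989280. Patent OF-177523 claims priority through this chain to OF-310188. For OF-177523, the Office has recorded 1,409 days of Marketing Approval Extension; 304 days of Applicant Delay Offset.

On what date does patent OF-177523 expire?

Earliest priority filing: 11 July 2013.
Base term: 11 July 2013 + 23 years → 11 July 2036.
Marketing Approval Extension: 1409 days claimed exceeds the 640-day cap, so +640 days → 12 April 2038.
Applicant Delay Offset: −304 days → 12 June 2037.

June 12, 2037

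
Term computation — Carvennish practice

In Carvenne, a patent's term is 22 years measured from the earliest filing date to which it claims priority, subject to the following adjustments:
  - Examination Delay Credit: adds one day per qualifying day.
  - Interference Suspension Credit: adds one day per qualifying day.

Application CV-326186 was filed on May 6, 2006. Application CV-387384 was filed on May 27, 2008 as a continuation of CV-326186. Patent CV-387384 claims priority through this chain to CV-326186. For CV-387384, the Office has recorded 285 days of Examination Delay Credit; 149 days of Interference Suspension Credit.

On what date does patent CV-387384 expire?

Earliest priority filing: 6 May 2006.
Base term: 6 May 2006 + 22 years → 6 May 2028.
Examination Delay Credit: +285 days → 15 February 2029.
Interference Suspension Credit: +149 days → 14 July 2029.

July 14, 2029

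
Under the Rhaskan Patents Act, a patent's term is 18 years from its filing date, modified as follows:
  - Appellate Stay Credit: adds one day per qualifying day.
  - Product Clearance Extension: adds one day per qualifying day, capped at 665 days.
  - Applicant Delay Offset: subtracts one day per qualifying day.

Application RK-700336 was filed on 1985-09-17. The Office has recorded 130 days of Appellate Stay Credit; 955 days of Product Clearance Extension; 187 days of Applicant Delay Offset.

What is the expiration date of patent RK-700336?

May 17, 2005

Base term: filing date + 18 years → 17 September 2003.
Appellate Stay Credit: +130 days → 25 January 2004.
Product Clearance Extension: 955 days claimed exceeds the 665-day cap, so +665 days → 20 November 2005.
Applicant Delay Offset: −187 days → 17 May 2005.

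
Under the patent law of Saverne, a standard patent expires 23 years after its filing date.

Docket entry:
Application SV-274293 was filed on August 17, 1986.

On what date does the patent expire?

August 17, 2009

Filing date + 23 years → 17 August 2009.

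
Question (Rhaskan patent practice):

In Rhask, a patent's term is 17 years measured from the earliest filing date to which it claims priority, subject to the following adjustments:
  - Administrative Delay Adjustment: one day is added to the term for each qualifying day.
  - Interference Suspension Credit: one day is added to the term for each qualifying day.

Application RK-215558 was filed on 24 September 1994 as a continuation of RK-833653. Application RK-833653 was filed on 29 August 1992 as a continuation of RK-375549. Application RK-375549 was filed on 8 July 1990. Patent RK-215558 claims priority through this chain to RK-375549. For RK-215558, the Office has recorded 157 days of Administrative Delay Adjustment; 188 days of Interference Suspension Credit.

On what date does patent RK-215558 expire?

June 17, 2008

Earliest priority filing: 8 July 1990.
Base term: 8 July 1990 + 17 years → 8 July 2007.
Administrative Delay Adjustment: +157 days → 12 December 2007.
Interference Suspension Credit: +188 days → 17 June 2008.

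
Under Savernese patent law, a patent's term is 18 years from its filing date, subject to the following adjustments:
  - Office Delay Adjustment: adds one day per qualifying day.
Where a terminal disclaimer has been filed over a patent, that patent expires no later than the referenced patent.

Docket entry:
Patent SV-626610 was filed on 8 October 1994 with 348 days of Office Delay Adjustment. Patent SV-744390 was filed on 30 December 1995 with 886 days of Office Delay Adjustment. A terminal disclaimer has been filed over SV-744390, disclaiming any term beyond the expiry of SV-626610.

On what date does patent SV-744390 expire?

September 21, 2013

Natural term of SV-744390:
  Base: filing + 18 years → 30 December 2013.
  Office Delay Adjustment: +886 days → 3 June 2016.
Expiry of referenced patent SV-626610:
  Base: filing + 18 years → 8 October 2012.
  Office Delay Adjustment: +348 days → 21 September 2013.
Terminal disclaimer: SV-744390 expires on the earlier of 3 June 2016 and 21 September 2013.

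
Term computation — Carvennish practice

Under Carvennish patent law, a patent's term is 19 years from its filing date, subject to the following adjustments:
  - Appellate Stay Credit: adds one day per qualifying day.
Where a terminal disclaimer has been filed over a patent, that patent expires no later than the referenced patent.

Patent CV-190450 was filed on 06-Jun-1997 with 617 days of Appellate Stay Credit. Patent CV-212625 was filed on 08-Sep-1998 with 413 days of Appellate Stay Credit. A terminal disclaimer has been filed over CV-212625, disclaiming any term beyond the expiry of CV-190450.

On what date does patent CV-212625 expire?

2018-02-13

Natural term of CV-212625:
  Base: filing + 19 years → 8 September 2017.
  Appellate Stay Credit: +413 days → 26 October 2018.
Expiry of referenced patent CV-190450:
  Base: filing + 19 years → 6 June 2016.
  Appellate Stay Credit: +617 days → 13 February 2018.
Terminal disclaimer: CV-212625 expires on the earlier of 26 October 2018 and 13 February 2018.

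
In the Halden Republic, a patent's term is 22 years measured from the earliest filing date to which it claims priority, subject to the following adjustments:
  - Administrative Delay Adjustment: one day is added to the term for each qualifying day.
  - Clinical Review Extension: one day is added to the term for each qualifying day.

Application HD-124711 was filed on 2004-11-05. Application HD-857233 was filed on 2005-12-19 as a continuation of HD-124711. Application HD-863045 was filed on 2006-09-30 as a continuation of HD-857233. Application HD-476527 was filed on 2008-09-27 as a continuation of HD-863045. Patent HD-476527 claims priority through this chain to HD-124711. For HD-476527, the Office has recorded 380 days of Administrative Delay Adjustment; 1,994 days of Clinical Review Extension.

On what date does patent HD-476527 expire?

2033-05-06

Earliest priority filing: 5 November 2004.
Base term: 5 November 2004 + 22 years → 5 November 2026.
Administrative Delay Adjustment: +380 days → 20 November 2027.
Clinical Review Extension: +1994 days → 6 May 2033.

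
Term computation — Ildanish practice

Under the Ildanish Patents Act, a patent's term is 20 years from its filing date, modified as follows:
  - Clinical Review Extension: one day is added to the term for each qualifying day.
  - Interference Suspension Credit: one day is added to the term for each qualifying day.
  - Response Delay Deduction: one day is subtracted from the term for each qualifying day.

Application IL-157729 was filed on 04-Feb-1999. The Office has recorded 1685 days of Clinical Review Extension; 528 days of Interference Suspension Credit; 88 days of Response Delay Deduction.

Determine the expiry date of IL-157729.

Base term: filing date + 20 years → 4 February 2019.
Clinical Review Extension: +1685 days → 16 September 2023.
Interference Suspension Credit: +528 days → 25 February 2025.
Response Delay Deduction: −88 days → 29 November 2024.

November 29, 2024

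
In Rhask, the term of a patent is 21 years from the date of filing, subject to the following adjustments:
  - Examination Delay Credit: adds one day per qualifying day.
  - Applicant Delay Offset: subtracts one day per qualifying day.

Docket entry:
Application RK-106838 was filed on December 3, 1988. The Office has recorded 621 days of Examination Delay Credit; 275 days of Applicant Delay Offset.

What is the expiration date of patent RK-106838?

Base term: filing date + 21 years → 3 December 2009.
Examination Delay Credit: +621 days → 16 August 2011.
Applicant Delay Offset: −275 days → 14 November 2010.

2010-11-14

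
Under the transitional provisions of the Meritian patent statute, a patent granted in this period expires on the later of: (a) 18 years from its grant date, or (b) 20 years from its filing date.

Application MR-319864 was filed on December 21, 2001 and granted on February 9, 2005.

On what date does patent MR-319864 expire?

2023-02-09

(a) grant + 18 years → 9 February 2023.
(b) filing + 20 years → 21 December 2021.
Later of the two: 9 February 2023.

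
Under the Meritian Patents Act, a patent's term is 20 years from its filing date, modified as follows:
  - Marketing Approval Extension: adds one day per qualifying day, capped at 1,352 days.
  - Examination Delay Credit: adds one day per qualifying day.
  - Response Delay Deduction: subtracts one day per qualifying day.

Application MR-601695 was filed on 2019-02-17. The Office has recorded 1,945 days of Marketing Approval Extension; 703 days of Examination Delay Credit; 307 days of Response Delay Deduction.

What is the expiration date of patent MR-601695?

2043-12-01

Base term: filing date + 20 years → 17 February 2039.
Marketing Approval Extension: 1945 days claimed exceeds the 1352-day cap, so +1352 days → 31 October 2042.
Examination Delay Credit: +703 days → 3 October 2044.
Response Delay Deduction: −307 days → 1 December 2043.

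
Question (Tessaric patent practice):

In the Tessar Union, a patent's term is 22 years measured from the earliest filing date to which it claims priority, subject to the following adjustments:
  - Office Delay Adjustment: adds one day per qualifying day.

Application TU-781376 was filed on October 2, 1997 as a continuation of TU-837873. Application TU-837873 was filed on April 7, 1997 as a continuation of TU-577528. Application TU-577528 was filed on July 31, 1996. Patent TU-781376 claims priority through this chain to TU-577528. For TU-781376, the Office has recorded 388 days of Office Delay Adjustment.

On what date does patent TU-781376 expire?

2019-08-23

Earliest priority filing: 31 July 1996.
Base term: 31 July 1996 + 22 years → 31 July 2018.
Office Delay Adjustment: +388 days → 23 August 2019.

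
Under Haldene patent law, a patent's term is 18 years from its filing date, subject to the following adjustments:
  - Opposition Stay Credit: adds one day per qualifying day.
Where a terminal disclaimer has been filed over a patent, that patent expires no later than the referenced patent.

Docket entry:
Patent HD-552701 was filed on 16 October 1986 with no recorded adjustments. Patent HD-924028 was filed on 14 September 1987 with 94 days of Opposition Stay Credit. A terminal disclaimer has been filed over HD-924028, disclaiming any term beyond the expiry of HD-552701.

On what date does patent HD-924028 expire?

Natural term of HD-924028:
  Base: filing + 18 years → 14 September 2005.
  Opposition Stay Credit: +94 days → 17 December 2005.
Expiry of referenced patent HD-552701:
  Base: filing + 18 years → 16 October 2004.
Terminal disclaimer: HD-924028 expires on the earlier of 17 December 2005 and 16 October 2004.

2004-10-16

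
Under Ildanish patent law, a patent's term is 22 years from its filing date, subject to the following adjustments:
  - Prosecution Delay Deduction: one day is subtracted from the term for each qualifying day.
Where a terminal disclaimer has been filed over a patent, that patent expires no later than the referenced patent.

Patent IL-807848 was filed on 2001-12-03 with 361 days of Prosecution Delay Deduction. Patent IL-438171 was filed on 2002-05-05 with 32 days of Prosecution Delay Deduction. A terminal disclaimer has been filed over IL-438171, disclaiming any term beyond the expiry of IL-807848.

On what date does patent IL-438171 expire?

Natural term of IL-438171:
  Base: filing + 22 years → 5 May 2024.
  Prosecution Delay Deduction: −32 days → 3 April 2024.
Expiry of referenced patent IL-807848:
  Base: filing + 22 years → 3 December 2023.
  Prosecution Delay Deduction: −361 days → 7 December 2022.
Terminal disclaimer: IL-438171 expires on the earlier of 3 April 2024 and 7 December 2022.

December 7, 2022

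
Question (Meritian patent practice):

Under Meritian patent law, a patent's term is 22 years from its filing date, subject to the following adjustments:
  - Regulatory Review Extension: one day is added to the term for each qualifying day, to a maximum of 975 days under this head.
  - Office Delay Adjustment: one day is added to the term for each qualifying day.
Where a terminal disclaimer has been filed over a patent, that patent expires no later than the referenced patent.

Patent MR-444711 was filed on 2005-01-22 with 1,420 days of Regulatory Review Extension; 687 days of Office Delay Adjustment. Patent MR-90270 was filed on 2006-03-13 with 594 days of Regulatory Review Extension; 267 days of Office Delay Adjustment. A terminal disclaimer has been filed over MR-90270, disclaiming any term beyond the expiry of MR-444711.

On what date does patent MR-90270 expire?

Natural term of MR-90270:
  Base: filing + 22 years → 13 March 2028.
  Regulatory Review Extension: 594 days (within the 975-day cap) → +594 days → 28 October 2029.
  Office Delay Adjustment: +267 days → 22 July 2030.
Expiry of referenced patent MR-444711:
  Base: filing + 22 years → 22 January 2027.
  Regulatory Review Extension: 1420 days claimed exceeds the 975-day cap, so +975 days → 23 September 2029.
  Office Delay Adjustment: +687 days → 11 August 2031.
Terminal disclaimer: MR-90270 expires on the earlier of 22 July 2030 and 11 August 2031.

July 22, 2030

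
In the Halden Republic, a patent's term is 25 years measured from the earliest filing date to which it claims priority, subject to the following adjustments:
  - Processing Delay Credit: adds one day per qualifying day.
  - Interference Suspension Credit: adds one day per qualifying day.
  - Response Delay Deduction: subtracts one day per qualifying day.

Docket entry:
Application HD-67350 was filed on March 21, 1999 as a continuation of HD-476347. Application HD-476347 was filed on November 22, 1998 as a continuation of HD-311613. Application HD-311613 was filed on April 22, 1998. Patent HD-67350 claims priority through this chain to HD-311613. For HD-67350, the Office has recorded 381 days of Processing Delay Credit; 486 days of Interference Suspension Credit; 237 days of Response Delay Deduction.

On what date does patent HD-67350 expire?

January 11, 2025

Earliest priority filing: 22 April 1998.
Base term: 22 April 1998 + 25 years → 22 April 2023.
Processing Delay Credit: +381 days → 7 May 2024.
Interference Suspension Credit: +486 days → 5 September 2025.
Response Delay Deduction: −237 days → 11 January 2025.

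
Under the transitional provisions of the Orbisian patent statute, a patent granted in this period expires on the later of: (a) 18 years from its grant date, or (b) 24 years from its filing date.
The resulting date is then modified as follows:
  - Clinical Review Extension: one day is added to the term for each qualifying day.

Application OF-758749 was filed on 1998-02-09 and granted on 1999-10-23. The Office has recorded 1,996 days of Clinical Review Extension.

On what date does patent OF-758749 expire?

(a) grant + 18 years → 23 October 2017.
(b) filing + 24 years → 9 February 2022.
Later of the two: 9 February 2022.
Clinical Review Extension: +1996 days → 29 July 2027.

July 29, 2027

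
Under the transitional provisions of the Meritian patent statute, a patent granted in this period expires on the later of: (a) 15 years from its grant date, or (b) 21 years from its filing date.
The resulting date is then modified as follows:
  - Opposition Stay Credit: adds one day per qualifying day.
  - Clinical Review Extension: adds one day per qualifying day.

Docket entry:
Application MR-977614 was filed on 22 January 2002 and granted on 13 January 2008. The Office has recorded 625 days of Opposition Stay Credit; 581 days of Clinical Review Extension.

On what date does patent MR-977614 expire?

2026-05-12

(a) grant + 15 years → 13 January 2023.
(b) filing + 21 years → 22 January 2023.
Later of the two: 22 January 2023.
Opposition Stay Credit: +625 days → 8 October 2024.
Clinical Review Extension: +581 days → 12 May 2026.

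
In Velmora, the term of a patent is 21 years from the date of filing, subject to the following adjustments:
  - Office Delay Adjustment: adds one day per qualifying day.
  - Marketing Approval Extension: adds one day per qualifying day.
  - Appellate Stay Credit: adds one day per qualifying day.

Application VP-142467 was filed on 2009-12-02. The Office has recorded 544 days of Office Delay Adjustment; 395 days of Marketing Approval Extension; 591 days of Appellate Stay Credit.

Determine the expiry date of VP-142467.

2035-02-09

Base term: filing date + 21 years → 2 December 2030.
Office Delay Adjustment: +544 days → 29 May 2032.
Marketing Approval Extension: +395 days → 28 June 2033.
Appellate Stay Credit: +591 days → 9 February 2035.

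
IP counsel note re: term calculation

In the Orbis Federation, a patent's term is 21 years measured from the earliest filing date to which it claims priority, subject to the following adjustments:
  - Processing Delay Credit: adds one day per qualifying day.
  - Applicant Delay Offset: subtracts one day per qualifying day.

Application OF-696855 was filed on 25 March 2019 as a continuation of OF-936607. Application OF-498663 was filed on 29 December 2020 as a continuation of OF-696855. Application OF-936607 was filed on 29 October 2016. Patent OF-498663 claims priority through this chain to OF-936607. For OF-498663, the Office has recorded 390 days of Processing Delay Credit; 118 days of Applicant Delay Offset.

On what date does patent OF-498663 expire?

Earliest priority filing: 29 October 2016.
Base term: 29 October 2016 + 21 years → 29 October 2037.
Processing Delay Credit: +390 days → 23 November 2038.
Applicant Delay Offset: −118 days → 28 July 2038.

2038-07-28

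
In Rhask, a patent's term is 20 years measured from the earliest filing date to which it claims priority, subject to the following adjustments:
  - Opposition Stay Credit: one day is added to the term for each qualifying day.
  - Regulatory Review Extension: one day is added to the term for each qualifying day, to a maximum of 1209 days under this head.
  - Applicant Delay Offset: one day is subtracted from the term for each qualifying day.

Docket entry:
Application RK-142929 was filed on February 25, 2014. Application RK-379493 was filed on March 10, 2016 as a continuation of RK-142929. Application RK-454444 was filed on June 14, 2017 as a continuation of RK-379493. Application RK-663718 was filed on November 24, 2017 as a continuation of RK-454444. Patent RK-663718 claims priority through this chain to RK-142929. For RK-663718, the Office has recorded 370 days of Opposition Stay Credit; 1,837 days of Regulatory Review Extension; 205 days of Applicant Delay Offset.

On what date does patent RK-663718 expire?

Earliest priority filing: 25 February 2014.
Base term: 25 February 2014 + 20 years → 25 February 2034.
Opposition Stay Credit: +370 days → 2 March 2035.
Regulatory Review Extension: 1837 days claimed exceeds the 1209-day cap, so +1209 days → 23 June 2038.
Applicant Delay Offset: −205 days → 30 November 2037.

November 30, 2037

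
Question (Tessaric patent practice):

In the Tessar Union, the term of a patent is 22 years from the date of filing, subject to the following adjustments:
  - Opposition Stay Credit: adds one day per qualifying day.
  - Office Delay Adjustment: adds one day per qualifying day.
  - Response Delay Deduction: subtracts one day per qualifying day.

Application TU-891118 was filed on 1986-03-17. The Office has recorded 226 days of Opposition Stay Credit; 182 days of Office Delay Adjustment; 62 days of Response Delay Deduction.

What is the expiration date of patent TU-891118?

February 26, 2009

Base term: filing date + 22 years → 17 March 2008.
Opposition Stay Credit: +226 days → 29 October 2008.
Office Delay Adjustment: +182 days → 29 April 2009.
Response Delay Deduction: −62 days → 26 February 2009.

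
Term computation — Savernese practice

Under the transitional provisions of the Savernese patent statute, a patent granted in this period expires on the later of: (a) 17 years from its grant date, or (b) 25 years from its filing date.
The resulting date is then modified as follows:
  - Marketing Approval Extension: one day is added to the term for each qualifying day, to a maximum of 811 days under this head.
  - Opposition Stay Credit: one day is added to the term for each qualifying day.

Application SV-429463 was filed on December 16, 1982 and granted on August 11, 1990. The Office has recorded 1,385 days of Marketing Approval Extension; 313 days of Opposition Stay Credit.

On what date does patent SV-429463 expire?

2011-01-13

(a) grant + 17 years → 11 August 2007.
(b) filing + 25 years → 16 December 2007.
Later of the two: 16 December 2007.
Marketing Approval Extension: 1385 days claimed exceeds the 811-day cap, so +811 days → 6 March 2010.
Opposition Stay Credit: +313 days → 13 January 2011.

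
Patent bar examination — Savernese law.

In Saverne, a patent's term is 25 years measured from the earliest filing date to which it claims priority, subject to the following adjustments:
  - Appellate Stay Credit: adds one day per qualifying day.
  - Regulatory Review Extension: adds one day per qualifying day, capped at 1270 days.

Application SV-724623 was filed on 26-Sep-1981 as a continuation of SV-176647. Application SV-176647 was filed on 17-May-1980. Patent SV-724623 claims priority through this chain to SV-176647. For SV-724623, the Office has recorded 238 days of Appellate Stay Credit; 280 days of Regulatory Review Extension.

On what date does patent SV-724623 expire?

Earliest priority filing: 17 May 1980.
Base term: 17 May 1980 + 25 years → 17 May 2005.
Appellate Stay Credit: +238 days → 10 January 2006.
Regulatory Review Extension: 280 days (within the 1270-day cap) → +280 days → 17 October 2006.

2006-10-17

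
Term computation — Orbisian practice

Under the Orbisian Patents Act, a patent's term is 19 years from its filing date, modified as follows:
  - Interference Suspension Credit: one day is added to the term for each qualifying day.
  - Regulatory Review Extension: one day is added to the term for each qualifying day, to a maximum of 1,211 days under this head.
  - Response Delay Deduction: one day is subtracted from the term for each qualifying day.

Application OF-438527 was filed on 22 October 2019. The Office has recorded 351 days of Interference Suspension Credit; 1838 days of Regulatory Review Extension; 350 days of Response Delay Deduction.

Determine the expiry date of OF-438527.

Base term: filing date + 19 years → 22 October 2038.
Interference Suspension Credit: +351 days → 8 October 2039.
Regulatory Review Extension: 1838 days claimed exceeds the 1211-day cap, so +1211 days → 31 January 2043.
Response Delay Deduction: −350 days → 15 February 2042.

February 15, 2042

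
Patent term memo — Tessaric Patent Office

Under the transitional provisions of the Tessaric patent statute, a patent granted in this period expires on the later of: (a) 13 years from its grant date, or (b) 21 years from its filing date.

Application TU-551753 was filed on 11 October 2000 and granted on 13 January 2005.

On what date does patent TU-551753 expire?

2021-10-11

(a) grant + 13 years → 13 January 2018.
(b) filing + 21 years → 11 October 2021.
Later of the two: 11 October 2021.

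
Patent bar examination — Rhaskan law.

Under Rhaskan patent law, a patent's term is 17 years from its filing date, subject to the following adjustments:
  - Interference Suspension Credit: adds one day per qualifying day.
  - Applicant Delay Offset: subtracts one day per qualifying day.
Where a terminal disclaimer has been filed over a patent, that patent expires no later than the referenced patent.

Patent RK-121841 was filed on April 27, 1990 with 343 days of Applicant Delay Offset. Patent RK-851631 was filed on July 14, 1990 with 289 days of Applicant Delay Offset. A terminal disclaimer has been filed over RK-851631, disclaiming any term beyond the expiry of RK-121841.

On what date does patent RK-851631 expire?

Natural term of RK-851631:
  Base: filing + 17 years → 14 July 2007.
  Applicant Delay Offset: −289 days → 28 September 2006.
Expiry of referenced patent RK-121841:
  Base: filing + 17 years → 27 April 2007.
  Applicant Delay Offset: −343 days → 19 May 2006.
Terminal disclaimer: RK-851631 expires on the earlier of 28 September 2006 and 19 May 2006.

2006-05-19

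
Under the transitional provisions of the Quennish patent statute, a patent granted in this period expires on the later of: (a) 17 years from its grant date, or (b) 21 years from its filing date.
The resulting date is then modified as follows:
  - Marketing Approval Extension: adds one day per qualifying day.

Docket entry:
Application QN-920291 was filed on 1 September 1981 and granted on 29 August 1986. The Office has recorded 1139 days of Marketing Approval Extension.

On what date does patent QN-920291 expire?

(a) grant + 17 years → 29 August 2003.
(b) filing + 21 years → 1 September 2002.
Later of the two: 29 August 2003.
Marketing Approval Extension: +1139 days → 11 October 2006.

2006-10-11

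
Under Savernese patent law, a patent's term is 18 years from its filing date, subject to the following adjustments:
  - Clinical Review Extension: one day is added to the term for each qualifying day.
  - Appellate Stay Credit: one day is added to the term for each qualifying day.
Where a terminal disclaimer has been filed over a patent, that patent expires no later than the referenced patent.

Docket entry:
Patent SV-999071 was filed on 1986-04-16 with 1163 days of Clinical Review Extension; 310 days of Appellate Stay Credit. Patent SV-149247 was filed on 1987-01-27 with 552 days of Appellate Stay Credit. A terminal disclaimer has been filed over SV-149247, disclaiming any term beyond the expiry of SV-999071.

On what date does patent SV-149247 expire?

Natural term of SV-149247:
  Base: filing + 18 years → 27 January 2005.
  Appellate Stay Credit: +552 days → 2 August 2006.
Expiry of referenced patent SV-999071:
  Base: filing + 18 years → 16 April 2004.
  Clinical Review Extension: +1163 days → 23 June 2007.
  Appellate Stay Credit: +310 days → 28 April 2008.
Terminal disclaimer: SV-149247 expires on the earlier of 2 August 2006 and 28 April 2008.

2006-08-02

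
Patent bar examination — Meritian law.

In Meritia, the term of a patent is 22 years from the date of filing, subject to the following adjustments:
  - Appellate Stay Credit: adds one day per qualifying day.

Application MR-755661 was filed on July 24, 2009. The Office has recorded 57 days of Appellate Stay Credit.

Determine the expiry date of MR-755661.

Base term: filing date + 22 years → 24 July 2031.
Appellate Stay Credit: +57 days → 19 September 2031.

2031-09-19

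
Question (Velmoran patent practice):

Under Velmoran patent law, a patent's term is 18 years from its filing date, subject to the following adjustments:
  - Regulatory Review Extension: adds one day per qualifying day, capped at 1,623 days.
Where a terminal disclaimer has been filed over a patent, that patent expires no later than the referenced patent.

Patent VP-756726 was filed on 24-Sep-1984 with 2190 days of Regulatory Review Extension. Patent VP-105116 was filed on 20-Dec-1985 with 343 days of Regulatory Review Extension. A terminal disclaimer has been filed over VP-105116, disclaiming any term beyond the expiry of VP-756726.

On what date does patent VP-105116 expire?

2004-11-27

Natural term of VP-105116:
  Base: filing + 18 years → 20 December 2003.
  Regulatory Review Extension: 343 days (within the 1623-day cap) → +343 days → 27 November 2004.
Expiry of referenced patent VP-756726:
  Base: filing + 18 years → 24 September 2002.
  Regulatory Review Extension: 2190 days claimed exceeds the 1623-day cap, so +1623 days → 5 March 2007.
Terminal disclaimer: VP-105116 expires on the earlier of 27 November 2004 and 5 March 2007.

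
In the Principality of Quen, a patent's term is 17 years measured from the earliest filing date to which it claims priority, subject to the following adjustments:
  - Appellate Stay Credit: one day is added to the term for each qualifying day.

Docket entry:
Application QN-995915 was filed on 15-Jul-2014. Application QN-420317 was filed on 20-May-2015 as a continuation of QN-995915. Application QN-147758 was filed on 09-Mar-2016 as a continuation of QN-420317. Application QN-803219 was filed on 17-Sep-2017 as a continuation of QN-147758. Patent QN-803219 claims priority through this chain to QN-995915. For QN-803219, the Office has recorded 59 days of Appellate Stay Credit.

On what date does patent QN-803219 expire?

2031-09-12

Earliest priority filing: 15 July 2014.
Base term: 15 July 2014 + 17 years → 15 July 2031.
Appellate Stay Credit: +59 days → 12 September 2031.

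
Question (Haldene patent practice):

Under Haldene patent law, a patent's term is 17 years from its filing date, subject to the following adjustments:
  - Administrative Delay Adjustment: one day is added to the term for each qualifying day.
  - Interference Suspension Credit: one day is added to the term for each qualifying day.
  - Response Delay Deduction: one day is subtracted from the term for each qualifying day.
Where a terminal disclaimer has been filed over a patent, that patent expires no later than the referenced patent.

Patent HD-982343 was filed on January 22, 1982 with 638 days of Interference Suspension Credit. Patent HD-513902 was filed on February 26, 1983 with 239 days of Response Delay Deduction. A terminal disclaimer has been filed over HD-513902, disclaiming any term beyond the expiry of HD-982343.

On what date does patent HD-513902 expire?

Natural term of HD-513902:
  Base: filing + 17 years → 26 February 2000.
  Response Delay Deduction: −239 days → 2 July 1999.
Expiry of referenced patent HD-982343:
  Base: filing + 17 years → 22 January 1999.
  Interference Suspension Credit: +638 days → 21 October 2000.
Terminal disclaimer: HD-513902 expires on the earlier of 2 July 1999 and 21 October 2000.

July 2, 1999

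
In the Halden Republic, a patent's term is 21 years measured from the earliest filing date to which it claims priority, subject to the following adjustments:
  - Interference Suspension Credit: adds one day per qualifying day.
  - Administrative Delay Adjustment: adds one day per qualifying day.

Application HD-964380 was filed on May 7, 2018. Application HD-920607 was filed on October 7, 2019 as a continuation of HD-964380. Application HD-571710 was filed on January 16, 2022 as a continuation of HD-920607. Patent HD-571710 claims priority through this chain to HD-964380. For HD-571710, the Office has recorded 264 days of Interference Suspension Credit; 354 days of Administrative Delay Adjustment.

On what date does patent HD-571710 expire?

Earliest priority filing: 7 May 2018.
Base term: 7 May 2018 + 21 years → 7 May 2039.
Interference Suspension Credit: +264 days → 26 January 2040.
Administrative Delay Adjustment: +354 days → 14 January 2041.

2041-01-14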